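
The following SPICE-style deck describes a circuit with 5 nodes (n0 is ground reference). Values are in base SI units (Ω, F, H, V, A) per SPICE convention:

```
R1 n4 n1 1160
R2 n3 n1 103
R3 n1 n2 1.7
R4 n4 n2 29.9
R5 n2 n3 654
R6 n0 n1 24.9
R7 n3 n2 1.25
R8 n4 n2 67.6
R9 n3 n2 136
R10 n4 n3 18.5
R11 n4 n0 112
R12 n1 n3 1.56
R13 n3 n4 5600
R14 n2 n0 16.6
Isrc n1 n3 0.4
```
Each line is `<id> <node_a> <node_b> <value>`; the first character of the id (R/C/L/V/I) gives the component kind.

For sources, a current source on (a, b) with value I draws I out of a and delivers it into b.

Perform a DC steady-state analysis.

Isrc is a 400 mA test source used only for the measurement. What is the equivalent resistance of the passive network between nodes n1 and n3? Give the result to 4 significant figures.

R_eq = 0.9941 Ω

MNA unknowns: 4 node voltages V₁..V_4
R1: Y=0.0008621 on G[4,1]
R2: Y=0.009709 on G[3,1]
R3: Y=0.5882 on G[1,2]
R4: Y=0.03344 on G[4,2]
R5: Y=0.001529 on G[2,3]
R6: Y=0.04016 on G[0,1]
R7: Y=0.8000 on G[3,2]
R8: Y=0.01479 on G[4,2]
R9: Y=0.007353 on G[3,2]
R10: Y=0.05405 on G[4,3]
R11: Y=0.008929 on G[4,0]
R12: Y=0.6410 on G[1,3]
R13: Y=0.0001786 on G[3,4]
R14: Y=0.06024 on G[2,0]
Isrc: z[1]−=0.4, z[3]+=0.4
solve → V1=-0.1511, V2=0.07827, V3=0.2465, V4=0.1516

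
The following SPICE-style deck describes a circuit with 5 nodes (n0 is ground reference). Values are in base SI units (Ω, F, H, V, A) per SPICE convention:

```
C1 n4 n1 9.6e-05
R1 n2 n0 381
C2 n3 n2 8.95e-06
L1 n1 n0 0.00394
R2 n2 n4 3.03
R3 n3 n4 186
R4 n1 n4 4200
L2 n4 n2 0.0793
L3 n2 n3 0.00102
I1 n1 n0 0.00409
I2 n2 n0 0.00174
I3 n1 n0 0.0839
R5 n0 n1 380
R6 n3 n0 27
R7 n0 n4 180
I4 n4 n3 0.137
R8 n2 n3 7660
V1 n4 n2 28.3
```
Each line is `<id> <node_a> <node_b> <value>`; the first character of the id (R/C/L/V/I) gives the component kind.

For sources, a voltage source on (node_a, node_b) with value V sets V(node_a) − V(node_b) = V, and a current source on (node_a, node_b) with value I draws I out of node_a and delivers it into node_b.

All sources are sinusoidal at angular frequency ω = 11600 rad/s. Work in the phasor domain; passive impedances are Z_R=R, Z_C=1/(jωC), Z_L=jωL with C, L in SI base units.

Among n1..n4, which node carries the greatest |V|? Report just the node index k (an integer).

2

MNA unknowns: 4 node voltages V₁..V_4 plus 1 source current (V1)
C1: Y=0.000+1.114j on G[4,1]
R1: Y=0.002625+0.000j on G[2,0]
C2: Y=0.000+0.1038j on G[3,2]
L1: Y=0.000-0.02188j on G[1,0]
R2: Y=0.3300+0.000j on G[2,4]
R3: Y=0.005376+0.000j on G[3,4]
R4: Y=0.0002381+0.000j on G[1,4]
L2: Y=0.000-0.001087j on G[4,2]
L3: Y=0.000-0.08452j on G[2,3]
I1: z[1]−=0.00409, z[0]+=0.00409
I2: z[2]−=0.00174, z[0]+=0.00174
I3: z[1]−=0.0839, z[0]+=0.0839
R5: Y=0.002632+0.000j on G[0,1]
R6: Y=0.03704+0.000j on G[3,0]
R7: Y=0.005556+0.000j on G[0,4]
I4: z[4]−=0.137, z[3]+=0.137
R8: Y=0.0001305+0.000j on G[2,3]
V1: row V4−V2=28.3, i_V1 at 4,2
solve → V1=-5.695+18.41j, V2=-33.84+17.98j, V3=-9.662-8.643j, V4=-5.539+17.98j
aux → i_V1=-9.944-0.3853j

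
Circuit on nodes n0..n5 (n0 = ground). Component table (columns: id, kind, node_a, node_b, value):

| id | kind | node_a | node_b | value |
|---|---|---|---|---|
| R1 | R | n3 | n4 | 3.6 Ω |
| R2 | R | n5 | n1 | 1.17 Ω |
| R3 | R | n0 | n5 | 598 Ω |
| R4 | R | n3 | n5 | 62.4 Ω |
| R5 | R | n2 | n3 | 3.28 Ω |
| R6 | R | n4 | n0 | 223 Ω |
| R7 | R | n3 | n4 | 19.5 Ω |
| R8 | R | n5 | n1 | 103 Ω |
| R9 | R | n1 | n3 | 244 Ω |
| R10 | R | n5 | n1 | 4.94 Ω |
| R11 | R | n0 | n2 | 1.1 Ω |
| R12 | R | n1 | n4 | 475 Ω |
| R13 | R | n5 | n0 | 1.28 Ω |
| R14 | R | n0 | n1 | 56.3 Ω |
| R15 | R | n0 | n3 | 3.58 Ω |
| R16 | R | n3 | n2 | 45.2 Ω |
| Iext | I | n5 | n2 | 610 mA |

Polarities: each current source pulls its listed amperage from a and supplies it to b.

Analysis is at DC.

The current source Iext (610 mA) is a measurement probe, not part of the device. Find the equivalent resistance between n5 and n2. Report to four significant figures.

Apply KCL at each of the 5 non-ground nodes and solve the resulting linear system.
Node n1: branches {R2, R8, R9, R10, R12, R14} → V_1 = -0.7170
Node n2: branches {R5, R11, R16, Iext} → V_2 = 0.5638
Node n3: branches {R1, R4, R5, R7, R9, R15, R16} → V_3 = 0.2657
Node n4: branches {R1, R6, R7, R12} → V_4 = 0.2560
Node n5: branches {R2, R3, R4, R8, R10, R13, Iext} → V_5 = -0.7346

R_eq = 2.129 Ω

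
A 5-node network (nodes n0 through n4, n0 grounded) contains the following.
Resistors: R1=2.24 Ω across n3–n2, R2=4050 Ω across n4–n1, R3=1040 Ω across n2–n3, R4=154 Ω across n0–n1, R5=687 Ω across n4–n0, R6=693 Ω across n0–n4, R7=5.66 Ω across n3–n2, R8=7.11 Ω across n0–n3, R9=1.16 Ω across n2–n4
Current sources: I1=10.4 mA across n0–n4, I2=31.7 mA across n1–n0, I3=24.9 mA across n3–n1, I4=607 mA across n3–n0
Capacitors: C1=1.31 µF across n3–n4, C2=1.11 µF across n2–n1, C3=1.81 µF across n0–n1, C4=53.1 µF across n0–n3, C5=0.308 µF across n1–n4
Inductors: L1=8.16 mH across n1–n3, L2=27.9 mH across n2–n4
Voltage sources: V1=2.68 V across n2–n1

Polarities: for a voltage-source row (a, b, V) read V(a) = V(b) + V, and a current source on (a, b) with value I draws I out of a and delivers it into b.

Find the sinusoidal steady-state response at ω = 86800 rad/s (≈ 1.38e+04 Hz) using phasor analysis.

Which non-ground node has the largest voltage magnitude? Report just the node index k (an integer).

Element admittances at ω=86800 rad/s:
  Y(R1) = 0.4464+0.000j S between n3,n2
  Y(R2) = 0.0002469+0.000j S between n4,n1
  Y(R3) = 0.0009615+0.000j S between n2,n3
  Y(R4) = 0.006494+0.000j S between n0,n1
  Y(R5) = 0.001456+0.000j S between n4,n0
  I1: injects 0.0104 A into n4 (from n0)
  Y(C1) = 0.000+0.1137j S between n3,n4
  Y(R6) = 0.001443+0.000j S between n0,n4
  I2: injects 0.0317 A into n0 (from n1)
  Y(C2) = 0.000+0.09635j S between n2,n1
  Y(R7) = 0.1767+0.000j S between n3,n2
  I3: injects 0.0249 A into n1 (from n3)
  Y(C3) = 0.000+0.1571j S between n0,n1
  Y(C4) = 0.000+4.609j S between n0,n3
  Y(R8) = 0.1406+0.000j S between n0,n3
  Y(C5) = 0.000+0.02673j S between n1,n4
  I4: injects 0.607 A into n0 (from n3)
  Y(L1) = 0.000-0.001412j S between n1,n3
  Y(L2) = 0.000-0.0004129j S between n2,n4
  Y(R9) = 0.8621+0.000j S between n2,n4
  V1: constraint V(n2)−V(n1) = 2.68
Assemble and solve the 5×5 MNA system:
  V(n1)=-2.347+0.6329j  V(n2)=0.3331+0.6329j  V(n3)=0.07531+0.1140j  V(n4)=0.3907+0.5048j
  i(V1)=-0.1112-0.6926j

1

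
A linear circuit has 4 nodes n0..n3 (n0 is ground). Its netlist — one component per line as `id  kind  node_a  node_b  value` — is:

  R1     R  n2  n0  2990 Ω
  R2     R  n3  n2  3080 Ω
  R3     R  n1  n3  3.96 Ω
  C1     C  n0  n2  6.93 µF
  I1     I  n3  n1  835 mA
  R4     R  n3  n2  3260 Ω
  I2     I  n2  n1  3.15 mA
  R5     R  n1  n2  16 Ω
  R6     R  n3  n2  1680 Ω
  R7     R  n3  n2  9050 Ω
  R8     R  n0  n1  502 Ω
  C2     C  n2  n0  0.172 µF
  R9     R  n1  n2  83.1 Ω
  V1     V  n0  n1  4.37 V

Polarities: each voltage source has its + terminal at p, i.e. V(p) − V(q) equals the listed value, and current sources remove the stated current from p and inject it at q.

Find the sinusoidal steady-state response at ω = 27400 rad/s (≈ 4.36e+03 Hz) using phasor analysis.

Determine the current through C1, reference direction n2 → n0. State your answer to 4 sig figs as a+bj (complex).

-0.2869-0.1123j A

Element admittances at ω=27400 rad/s:
  Y(R1) = 0.0003344+0.000j S between n2,n0
  Y(R2) = 0.0003247+0.000j S between n3,n2
  Y(R3) = 0.2525+0.000j S between n1,n3
  Y(C1) = 0.000+0.1899j S between n0,n2
  I1: injects 0.835 A into n1 (from n3)
  Y(R4) = 0.0003067+0.000j S between n3,n2
  I2: injects 0.00315 A into n1 (from n2)
  Y(R5) = 0.06250+0.000j S between n1,n2
  Y(R6) = 0.0005952+0.000j S between n3,n2
  Y(R7) = 0.0001105+0.000j S between n3,n2
  Y(R8) = 0.001992+0.000j S between n0,n1
  Y(C2) = 0.000+0.004713j S between n2,n0
  Y(R9) = 0.01203+0.000j S between n1,n2
  V1: constraint V(n0)−V(n1) = 4.37
Assemble and solve the 4×4 MNA system:
  V(n1)=-4.370+0.000j  V(n2)=-0.5916+1.511j  V(n3)=-7.639+0.007958j
  i(V1)=-0.3029-0.1146j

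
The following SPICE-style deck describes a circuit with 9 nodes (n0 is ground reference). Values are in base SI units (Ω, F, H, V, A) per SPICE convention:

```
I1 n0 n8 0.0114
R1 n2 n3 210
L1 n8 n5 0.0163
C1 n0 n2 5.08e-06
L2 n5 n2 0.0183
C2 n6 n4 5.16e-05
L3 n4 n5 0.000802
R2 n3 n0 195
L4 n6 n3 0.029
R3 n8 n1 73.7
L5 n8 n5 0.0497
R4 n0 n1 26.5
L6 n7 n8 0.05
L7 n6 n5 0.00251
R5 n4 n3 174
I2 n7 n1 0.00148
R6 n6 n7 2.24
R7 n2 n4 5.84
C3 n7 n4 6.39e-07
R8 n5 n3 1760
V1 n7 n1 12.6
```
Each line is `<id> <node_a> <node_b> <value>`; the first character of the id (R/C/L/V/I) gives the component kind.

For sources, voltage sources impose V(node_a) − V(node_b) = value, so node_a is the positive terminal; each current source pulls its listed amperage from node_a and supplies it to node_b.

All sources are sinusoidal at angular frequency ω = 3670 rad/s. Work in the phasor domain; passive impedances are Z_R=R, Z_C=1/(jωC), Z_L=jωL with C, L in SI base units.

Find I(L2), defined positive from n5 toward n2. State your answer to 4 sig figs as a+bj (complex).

0.005854-0.009129j A

Apply KCL at each of the 8 non-ground nodes and solve the resulting linear system.
Node n1: branches {R3, R4, I2, V1} → V_1 = -2.141-3.544j
Node n2: branches {R1, C1, L2, R7} → V_2 = 8.321-3.271j
Node n3: branches {R1, R2, L4, R5, R8} → V_3 = 6.083-4.168j
Node n4: branches {C2, L3, R5, R7, C3} → V_4 = 8.705-2.287j
Node n5: branches {L1, L2, L3, L5, L7, R8} → V_5 = 8.934-2.878j
Node n6: branches {C2, L4, L7, R6} → V_6 = 10.04-3.759j
Node n7: branches {L6, I2, R6, C3, V1} → V_7 = 10.46-3.544j
Node n8: branches {I1, L1, R3, L5, L6} → V_8 = 7.401-7.280j
Source currents: i(V1)=-0.2117-0.08307j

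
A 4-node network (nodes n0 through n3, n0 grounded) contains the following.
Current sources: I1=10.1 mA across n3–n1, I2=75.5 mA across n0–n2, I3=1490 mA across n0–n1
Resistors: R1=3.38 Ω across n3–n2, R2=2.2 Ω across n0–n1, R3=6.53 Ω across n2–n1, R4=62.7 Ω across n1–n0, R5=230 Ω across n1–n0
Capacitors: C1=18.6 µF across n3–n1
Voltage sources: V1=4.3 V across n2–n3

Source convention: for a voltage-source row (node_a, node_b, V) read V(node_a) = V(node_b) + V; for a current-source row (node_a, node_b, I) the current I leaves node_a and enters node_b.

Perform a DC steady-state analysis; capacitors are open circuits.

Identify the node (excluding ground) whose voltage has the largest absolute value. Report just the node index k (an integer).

Element admittances at DC:
  I1: injects 0.0101 A into n1 (from n3)
  Y(R1) = 0.2959 S between n3,n2
  Y(R2) = 0.4545 S between n0,n1
  I2: injects 0.0755 A into n2 (from n0)
  I3: injects 1.49 A into n1 (from n0)
  Y(R3) = 0.1531 S between n2,n1
  Y(C1) = 0.000 S between n3,n1
  Y(R4) = 0.01595 S between n1,n0
  Y(R5) = 0.004348 S between n1,n0
  V1: constraint V(n2)−V(n3) = 4.3
Assemble and solve the 4×4 MNA system:
  V(n1)=3.297  V(n2)=3.724  V(n3)=-0.5761
  i(V1)=-1.262

2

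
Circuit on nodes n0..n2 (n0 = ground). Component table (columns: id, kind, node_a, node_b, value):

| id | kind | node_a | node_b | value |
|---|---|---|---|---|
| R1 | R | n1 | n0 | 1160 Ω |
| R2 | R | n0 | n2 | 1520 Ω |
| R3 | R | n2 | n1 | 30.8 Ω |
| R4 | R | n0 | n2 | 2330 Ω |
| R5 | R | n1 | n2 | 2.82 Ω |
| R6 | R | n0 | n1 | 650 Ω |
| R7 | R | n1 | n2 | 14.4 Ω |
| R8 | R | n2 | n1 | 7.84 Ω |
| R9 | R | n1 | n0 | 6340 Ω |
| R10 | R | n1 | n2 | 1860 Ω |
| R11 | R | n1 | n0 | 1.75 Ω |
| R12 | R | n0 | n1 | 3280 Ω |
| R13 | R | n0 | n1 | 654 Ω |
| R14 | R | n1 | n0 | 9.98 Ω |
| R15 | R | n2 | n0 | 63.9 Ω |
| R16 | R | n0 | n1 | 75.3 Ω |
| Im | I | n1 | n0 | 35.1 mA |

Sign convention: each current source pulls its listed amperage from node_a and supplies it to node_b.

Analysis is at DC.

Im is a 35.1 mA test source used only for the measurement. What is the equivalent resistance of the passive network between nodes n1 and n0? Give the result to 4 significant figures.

R_eq = 1.417 Ω

Apply KCL at each of the 2 non-ground nodes and solve the resulting linear system.
Node n1: branches {R1, R3, R5, R6, R7, R8, R9, R10, R11, R12, R13, R14, R16, Im} → V_1 = -0.04975
Node n2: branches {R2, R3, R4, R5, R7, R8, R10, R15} → V_2 = -0.04836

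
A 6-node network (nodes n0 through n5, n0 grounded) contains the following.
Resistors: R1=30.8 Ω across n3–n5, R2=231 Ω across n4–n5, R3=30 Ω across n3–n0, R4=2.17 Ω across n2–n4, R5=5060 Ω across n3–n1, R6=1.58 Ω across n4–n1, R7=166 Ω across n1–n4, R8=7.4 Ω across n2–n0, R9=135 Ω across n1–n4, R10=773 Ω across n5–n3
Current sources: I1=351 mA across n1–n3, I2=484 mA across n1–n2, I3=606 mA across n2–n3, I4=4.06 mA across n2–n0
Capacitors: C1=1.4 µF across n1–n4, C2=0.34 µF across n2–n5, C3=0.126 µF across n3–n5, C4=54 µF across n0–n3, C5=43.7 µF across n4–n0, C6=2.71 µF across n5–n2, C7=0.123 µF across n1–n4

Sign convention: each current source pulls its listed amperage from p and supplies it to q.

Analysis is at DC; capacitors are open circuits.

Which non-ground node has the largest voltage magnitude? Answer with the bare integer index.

3

Apply KCL at each of the 5 non-ground nodes and solve the resulting linear system.
Node n1: branches {I1, I2, C1, R5, R6, R7, R9, C7} → V_1 = -8.950
Node n2: branches {I2, C2, R4, R8, C6, I3, I4} → V_2 = -6.141
Node n3: branches {R1, I1, R3, C3, R5, C4, I3, R10} → V_3 = 24.78
Node n4: branches {R2, C1, R4, R6, R7, R9, C5, C7} → V_4 = -7.669
Node n5: branches {R1, R2, C2, C3, C6, R10} → V_5 = 21.09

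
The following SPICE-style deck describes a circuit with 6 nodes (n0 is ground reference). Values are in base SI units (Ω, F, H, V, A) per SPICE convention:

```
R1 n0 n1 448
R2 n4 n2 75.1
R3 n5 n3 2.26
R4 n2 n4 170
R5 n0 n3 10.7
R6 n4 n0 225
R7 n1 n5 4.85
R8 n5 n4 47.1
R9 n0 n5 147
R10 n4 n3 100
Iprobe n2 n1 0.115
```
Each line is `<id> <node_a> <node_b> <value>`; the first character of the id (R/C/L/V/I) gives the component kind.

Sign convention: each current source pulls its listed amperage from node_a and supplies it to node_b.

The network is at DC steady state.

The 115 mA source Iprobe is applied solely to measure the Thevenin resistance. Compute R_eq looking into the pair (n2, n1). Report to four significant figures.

R_eq = 85.36 Ω

Apply KCL at each of the 5 non-ground nodes and solve the resulting linear system.
Node n1: branches {R1, R7, Iprobe} → V_1 = 0.7579
Node n2: branches {R2, R4, Iprobe} → V_2 = -9.058
Node n3: branches {R3, R5, R10} → V_3 = 0.1126
Node n4: branches {R2, R4, R6, R8, R10} → V_4 = -3.068
Node n5: branches {R3, R7, R8, R9} → V_5 = 0.2083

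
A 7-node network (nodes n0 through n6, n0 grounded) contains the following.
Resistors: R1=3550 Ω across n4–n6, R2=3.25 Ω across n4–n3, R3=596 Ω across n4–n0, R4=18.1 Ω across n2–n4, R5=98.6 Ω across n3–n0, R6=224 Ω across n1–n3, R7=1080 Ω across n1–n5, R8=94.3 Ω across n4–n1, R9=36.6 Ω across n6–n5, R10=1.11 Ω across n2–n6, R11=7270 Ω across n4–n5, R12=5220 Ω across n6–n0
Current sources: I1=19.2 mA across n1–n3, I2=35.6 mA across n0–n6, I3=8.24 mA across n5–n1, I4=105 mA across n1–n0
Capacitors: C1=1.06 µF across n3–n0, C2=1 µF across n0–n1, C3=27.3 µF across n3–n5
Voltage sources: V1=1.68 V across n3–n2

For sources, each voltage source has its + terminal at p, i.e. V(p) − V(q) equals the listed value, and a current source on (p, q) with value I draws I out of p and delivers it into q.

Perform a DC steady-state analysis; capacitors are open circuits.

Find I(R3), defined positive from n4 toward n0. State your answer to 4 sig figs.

MNA unknowns: 6 node voltages V₁..V_6 plus 1 source current (V1)
R1: Y=0.0002817 on G[4,6]
R2: Y=0.3077 on G[4,3]
R3: Y=0.001678 on G[4,0]
R4: Y=0.05525 on G[2,4]
R5: Y=0.01014 on G[3,0]
R6: Y=0.004464 on G[1,3]
I1: z[1]−=0.0192, z[3]+=0.0192
R7: Y=0.0009259 on G[1,5]
R8: Y=0.01060 on G[4,1]
R9: Y=0.02732 on G[6,5]
I2: z[0]−=0.0356, z[6]+=0.0356
C1: Y=0.000 on G[3,0]
R10: Y=0.9009 on G[2,6]
I3: z[5]−=0.00824, z[1]+=0.00824
C2: Y=0.000 on G[0,1]
R11: Y=0.0001376 on G[4,5]
R12: Y=0.0001916 on G[6,0]
C3: Y=0.000 on G[3,5]
I4: z[1]−=0.105, z[0]+=0.105
V1: row V3−V2=1.68, i_V1 at 3,2
solve → V1=-13.36, V2=-7.370, V3=-5.690, V4=-6.130, V5=-7.824, V6=-7.343
aux → i_V1=-0.09272

-0.01029 A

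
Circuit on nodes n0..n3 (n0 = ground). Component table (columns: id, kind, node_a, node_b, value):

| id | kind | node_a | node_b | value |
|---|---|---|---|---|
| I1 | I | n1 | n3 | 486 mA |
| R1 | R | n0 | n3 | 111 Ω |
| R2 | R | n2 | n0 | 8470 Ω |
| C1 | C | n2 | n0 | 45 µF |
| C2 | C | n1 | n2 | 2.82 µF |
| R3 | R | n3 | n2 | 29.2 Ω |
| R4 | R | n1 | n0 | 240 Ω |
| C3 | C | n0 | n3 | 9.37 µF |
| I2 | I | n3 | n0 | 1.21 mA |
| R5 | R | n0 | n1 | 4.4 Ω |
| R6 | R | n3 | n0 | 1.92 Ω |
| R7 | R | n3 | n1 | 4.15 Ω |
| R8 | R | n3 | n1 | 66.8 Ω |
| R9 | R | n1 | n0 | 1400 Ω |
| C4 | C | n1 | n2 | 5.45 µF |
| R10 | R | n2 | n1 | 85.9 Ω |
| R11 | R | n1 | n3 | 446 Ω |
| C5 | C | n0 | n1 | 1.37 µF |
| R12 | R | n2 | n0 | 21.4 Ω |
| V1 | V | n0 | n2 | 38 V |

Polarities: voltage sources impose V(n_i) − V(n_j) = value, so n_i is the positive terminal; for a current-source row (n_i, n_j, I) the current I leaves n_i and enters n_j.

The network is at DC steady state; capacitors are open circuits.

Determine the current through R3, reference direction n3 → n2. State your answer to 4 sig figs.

1.237 A

Apply KCL at each of the 3 non-ground nodes and solve the resulting linear system.
Node n1: branches {I1, C2, R4, R5, R7, R8, R9, C4, R10, R11, C5} → V_1 = -2.815
Node n2: branches {R2, C1, C2, R3, C4, R10, R12, V1} → V_2 = -38.00
Node n3: branches {I1, R1, R3, C3, I2, R6, R7, R8, R11} → V_3 = -1.877
Source currents: i(V1)=-3.427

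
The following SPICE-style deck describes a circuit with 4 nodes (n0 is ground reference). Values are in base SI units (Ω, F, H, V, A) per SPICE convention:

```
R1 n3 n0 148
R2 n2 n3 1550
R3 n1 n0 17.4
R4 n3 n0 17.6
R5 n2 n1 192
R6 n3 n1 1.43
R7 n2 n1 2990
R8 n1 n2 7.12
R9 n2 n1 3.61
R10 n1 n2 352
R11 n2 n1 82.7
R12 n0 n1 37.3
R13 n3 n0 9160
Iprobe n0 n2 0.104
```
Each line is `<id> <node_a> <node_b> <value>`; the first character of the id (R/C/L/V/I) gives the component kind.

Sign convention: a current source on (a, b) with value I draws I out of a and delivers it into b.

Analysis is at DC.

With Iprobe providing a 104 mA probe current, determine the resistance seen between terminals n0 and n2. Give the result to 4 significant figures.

R_eq = 9.288 Ω

MNA unknowns: 3 node voltages V₁..V_3
R1: Y=0.006757 on G[3,0]
R2: Y=0.0006452 on G[2,3]
R3: Y=0.05747 on G[1,0]
R4: Y=0.05682 on G[3,0]
R5: Y=0.005208 on G[2,1]
R6: Y=0.6993 on G[3,1]
R7: Y=0.0003344 on G[2,1]
R8: Y=0.1404 on G[1,2]
R9: Y=0.2770 on G[2,1]
R10: Y=0.002841 on G[1,2]
R11: Y=0.01209 on G[2,1]
R12: Y=0.02681 on G[0,1]
R13: Y=0.0001092 on G[3,0]
Iprobe: z[0]−=0.104, z[2]+=0.104
solve → V1=0.7289, V2=0.9660, V3=0.6684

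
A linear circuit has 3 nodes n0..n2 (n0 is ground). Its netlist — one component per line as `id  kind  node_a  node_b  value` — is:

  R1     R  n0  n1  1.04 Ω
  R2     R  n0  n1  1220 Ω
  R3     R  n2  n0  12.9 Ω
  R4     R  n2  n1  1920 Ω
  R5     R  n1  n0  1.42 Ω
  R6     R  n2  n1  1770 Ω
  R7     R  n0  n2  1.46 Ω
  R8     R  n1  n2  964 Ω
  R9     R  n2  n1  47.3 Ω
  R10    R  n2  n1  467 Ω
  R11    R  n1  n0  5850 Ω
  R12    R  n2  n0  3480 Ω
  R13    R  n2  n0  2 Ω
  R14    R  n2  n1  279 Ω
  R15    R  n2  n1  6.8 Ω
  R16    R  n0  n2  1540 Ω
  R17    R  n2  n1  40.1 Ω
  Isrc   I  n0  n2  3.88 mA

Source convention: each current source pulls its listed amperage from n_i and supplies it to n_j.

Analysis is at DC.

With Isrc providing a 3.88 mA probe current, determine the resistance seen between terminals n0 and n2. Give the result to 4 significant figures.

R_eq = 0.6931 Ω

Apply KCL at each of the 2 non-ground nodes and solve the resulting linear system.
Node n1: branches {R1, R2, R4, R5, R6, R8, R9, R10, R11, R14, R15, R17} → V_1 = 0.0002894
Node n2: branches {R3, R4, R6, R7, R8, R9, R10, R12, R13, R14, R15, R16, R17, Isrc} → V_2 = 0.002689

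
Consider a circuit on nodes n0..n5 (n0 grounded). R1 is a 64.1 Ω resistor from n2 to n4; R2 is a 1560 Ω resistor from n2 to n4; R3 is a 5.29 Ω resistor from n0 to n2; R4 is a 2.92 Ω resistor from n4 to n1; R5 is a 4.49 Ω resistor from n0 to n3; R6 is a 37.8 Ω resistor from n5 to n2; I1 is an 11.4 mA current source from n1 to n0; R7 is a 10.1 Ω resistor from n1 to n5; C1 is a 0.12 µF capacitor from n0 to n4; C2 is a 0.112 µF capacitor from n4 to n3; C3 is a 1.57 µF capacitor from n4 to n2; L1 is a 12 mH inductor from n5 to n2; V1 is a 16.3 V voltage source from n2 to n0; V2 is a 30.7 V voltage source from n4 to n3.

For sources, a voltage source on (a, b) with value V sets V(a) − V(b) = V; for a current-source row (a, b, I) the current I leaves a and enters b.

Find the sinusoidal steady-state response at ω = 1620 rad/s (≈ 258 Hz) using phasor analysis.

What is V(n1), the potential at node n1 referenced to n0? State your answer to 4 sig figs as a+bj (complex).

26.92+1.564j V

MNA unknowns: 5 node voltages V₁..V_5 plus 2 source currents (V1, V2)
R1: Y=0.01560+0.000j on G[2,4]
R2: Y=0.0006410+0.000j on G[2,4]
R3: Y=0.1890+0.000j on G[0,2]
R4: Y=0.3425+0.000j on G[4,1]
R5: Y=0.2227+0.000j on G[0,3]
R6: Y=0.02646+0.000j on G[5,2]
I1: z[1]−=0.0114, z[0]+=0.0114
R7: Y=0.09901+0.000j on G[1,5]
C1: Y=0.000+0.0001944j on G[0,4]
C2: Y=0.000+0.0001814j on G[4,3]
C3: Y=0.000+0.002543j on G[4,2]
L1: Y=0.000-0.05144j on G[5,2]
V1: row V2−V0=16.3, i_V1 at 2,0
V2: row V4−V3=30.7, i_V2 at 4,3
solve → V1=26.92+1.564j, V2=16.30+0.000j, V3=-2.624+0.8605j, V4=28.08+0.8605j, V5=23.04+3.999j
aux → i_V1=-2.508-0.1971j, i_V2=-0.5844+0.1861j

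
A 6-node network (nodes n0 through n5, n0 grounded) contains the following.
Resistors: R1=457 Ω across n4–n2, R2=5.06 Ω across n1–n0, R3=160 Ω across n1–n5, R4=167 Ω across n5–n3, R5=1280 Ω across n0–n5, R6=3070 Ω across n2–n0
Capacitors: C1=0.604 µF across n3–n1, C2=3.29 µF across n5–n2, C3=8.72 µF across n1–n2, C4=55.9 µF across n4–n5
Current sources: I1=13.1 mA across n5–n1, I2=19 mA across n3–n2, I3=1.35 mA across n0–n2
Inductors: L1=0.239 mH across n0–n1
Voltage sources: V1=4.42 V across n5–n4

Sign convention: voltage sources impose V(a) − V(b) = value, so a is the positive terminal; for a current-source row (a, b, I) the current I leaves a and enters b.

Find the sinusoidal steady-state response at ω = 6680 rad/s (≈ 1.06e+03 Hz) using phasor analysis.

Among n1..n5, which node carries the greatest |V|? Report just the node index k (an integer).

MNA unknowns: 5 node voltages V₁..V_5 plus 1 source current (V1)
R1: Y=0.002188+0.000j on G[4,2]
R2: Y=0.1976+0.000j on G[1,0]
C1: Y=0.000+0.004035j on G[3,1]
R3: Y=0.006250+0.000j on G[1,5]
C2: Y=0.000+0.02198j on G[5,2]
R4: Y=0.005988+0.000j on G[5,3]
I1: z[5]−=0.0131, z[1]+=0.0131
C3: Y=0.000+0.05825j on G[1,2]
L1: Y=0.000-0.6264j on G[0,1]
I2: z[3]−=0.019, z[2]+=0.019
R5: Y=0.0007813+0.000j on G[0,5]
I3: z[0]−=0.00135, z[2]+=0.00135
R6: Y=0.0003257+0.000j on G[2,0]
C4: Y=0.000+0.3734j on G[4,5]
V1: row V5−V4=4.42, i_V1 at 5,4
solve → V1=0.001484+0.001599j, V2=0.03464+0.07416j, V3=-1.795+1.964j, V4=-4.364+0.7540j, V5=0.05594+0.7540j
aux → i_V1=-0.009625-1.649j

4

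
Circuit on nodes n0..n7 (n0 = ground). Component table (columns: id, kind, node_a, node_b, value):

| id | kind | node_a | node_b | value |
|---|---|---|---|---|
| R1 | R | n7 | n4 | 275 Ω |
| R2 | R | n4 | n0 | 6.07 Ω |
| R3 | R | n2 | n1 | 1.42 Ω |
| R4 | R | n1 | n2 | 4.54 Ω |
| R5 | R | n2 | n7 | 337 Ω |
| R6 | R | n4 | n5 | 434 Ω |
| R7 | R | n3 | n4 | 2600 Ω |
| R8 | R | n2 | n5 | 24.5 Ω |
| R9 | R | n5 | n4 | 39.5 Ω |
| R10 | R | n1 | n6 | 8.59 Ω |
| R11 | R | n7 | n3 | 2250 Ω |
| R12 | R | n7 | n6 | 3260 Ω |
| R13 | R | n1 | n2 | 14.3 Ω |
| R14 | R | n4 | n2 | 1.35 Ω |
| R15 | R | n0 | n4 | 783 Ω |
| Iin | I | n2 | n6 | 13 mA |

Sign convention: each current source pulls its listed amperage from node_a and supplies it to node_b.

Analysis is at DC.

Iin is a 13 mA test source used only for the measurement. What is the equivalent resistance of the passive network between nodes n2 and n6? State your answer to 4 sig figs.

Apply KCL at each of the 7 non-ground nodes and solve the resulting linear system.
Node n1: branches {R3, R4, R10, R13} → V_1 = 0.01301
Node n2: branches {R3, R4, R5, R8, R13, R14, Iin} → V_2 = -2.714e-05
Node n3: branches {R7, R11} → V_3 = 0.002868
Node n4: branches {R1, R2, R6, R7, R9, R14, R15} → V_4 = 0.000
Node n5: branches {R6, R8, R9} → V_5 = -1.619e-05
Node n6: branches {R10, R12, Iin} → V_6 = 0.1244
Node n7: branches {R1, R5, R11, R12} → V_7 = 0.005349

R_eq = 9.569 Ω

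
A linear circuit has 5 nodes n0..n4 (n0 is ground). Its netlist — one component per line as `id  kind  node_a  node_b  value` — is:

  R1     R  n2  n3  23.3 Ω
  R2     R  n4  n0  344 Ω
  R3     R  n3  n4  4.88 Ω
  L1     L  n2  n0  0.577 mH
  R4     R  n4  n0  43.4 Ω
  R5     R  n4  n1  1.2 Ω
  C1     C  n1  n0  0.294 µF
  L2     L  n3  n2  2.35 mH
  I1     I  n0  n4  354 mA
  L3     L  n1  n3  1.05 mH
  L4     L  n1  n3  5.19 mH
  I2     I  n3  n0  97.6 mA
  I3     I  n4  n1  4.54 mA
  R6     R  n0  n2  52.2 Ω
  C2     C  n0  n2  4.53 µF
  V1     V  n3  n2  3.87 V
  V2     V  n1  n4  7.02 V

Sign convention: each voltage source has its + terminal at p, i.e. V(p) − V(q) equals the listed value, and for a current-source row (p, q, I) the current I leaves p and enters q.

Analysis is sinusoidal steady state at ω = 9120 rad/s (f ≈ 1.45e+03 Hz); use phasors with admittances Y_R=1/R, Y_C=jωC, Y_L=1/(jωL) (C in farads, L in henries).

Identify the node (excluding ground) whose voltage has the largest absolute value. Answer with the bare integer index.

1

Element admittances at ω=9120 rad/s:
  Y(R1) = 0.04292+0.000j S between n2,n3
  Y(R2) = 0.002907+0.000j S between n4,n0
  Y(R3) = 0.2049+0.000j S between n3,n4
  Y(L1) = 0.000-0.1900j S between n2,n0
  Y(R4) = 0.02304+0.000j S between n4,n0
  Y(R5) = 0.8333+0.000j S between n4,n1
  Y(C1) = 0.000+0.002681j S between n1,n0
  Y(L2) = 0.000-0.04666j S between n3,n2
  I1: injects 0.354 A into n4 (from n0)
  Y(L3) = 0.000-0.1044j S between n1,n3
  Y(L4) = 0.000-0.02113j S between n1,n3
  I2: injects 0.0976 A into n0 (from n3)
  I3: injects 0.00454 A into n1 (from n4)
  Y(R6) = 0.01916+0.000j S between n0,n2
  Y(C2) = 0.000+0.04131j S between n0,n2
  V1: constraint V(n3)−V(n2) = 3.87
  V2: constraint V(n1)−V(n4) = 7.02
Assemble and solve the 6×6 MNA system:
  V(n1)=11.22+4.128j  V(n2)=1.042+0.9309j  V(n3)=4.912+0.9309j  V(n4)=4.203+4.128j
  i(V1)=-0.007687+0.04337j  i(V2)=-6.236+0.7622j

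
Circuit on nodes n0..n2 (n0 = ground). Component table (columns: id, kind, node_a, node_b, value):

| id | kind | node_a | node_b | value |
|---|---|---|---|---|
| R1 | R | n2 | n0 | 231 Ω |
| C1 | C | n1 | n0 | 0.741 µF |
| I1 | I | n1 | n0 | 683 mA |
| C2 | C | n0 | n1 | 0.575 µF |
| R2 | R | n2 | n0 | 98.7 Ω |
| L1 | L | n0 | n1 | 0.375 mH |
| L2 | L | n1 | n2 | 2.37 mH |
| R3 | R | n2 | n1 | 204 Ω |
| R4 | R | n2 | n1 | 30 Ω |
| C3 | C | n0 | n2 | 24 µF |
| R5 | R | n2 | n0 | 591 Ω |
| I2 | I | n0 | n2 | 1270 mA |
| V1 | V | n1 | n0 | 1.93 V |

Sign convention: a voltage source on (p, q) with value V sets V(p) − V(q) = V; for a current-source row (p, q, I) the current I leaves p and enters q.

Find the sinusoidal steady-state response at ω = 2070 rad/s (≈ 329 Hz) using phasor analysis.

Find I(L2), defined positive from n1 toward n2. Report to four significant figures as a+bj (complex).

Apply KCL at each of the 2 non-ground nodes and solve the resulting linear system.
Node n1: branches {C1, I1, C2, L1, L2, R3, R4, V1} → V_1 = 1.930+0.000j
Node n2: branches {R1, R2, L2, R3, R4, C3, R5, I2} → V_2 = 5.005+6.951j
Source currents: i(V1)=0.8515+2.120j

-1.417+0.6267j A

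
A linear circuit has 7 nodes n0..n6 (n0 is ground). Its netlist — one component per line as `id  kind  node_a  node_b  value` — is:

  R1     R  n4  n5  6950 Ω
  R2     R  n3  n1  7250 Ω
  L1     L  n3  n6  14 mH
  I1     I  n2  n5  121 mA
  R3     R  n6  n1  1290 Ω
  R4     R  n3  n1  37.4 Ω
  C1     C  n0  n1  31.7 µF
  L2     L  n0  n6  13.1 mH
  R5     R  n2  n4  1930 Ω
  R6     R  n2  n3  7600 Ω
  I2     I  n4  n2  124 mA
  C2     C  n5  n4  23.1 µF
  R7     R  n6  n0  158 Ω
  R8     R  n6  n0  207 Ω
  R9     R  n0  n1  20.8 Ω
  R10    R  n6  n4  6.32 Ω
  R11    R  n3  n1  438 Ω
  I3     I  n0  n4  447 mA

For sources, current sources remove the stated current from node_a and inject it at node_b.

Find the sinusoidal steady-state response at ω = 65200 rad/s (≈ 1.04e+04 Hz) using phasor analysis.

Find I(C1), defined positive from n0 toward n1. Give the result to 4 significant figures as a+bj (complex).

Apply KCL at each of the 6 non-ground nodes and solve the resulting linear system.
Node n1: branches {R2, R3, R4, C1, R9, R11} → V_1 = -0.01530-0.02020j
Node n2: branches {I1, R5, R6, I2} → V_2 = 35.39+5.043j
Node n3: branches {R2, L1, R4, R6, R11} → V_3 = 0.4422-1.315j
Node n4: branches {R1, R5, I2, C2, R10, I3} → V_4 = 38.48+6.658j
Node n5: branches {R1, I1, C2} → V_5 = 38.48+6.577j
Node n6: branches {L1, R3, L2, R7, R8, R10} → V_6 = 35.68+6.663j

-0.04175+0.03162j A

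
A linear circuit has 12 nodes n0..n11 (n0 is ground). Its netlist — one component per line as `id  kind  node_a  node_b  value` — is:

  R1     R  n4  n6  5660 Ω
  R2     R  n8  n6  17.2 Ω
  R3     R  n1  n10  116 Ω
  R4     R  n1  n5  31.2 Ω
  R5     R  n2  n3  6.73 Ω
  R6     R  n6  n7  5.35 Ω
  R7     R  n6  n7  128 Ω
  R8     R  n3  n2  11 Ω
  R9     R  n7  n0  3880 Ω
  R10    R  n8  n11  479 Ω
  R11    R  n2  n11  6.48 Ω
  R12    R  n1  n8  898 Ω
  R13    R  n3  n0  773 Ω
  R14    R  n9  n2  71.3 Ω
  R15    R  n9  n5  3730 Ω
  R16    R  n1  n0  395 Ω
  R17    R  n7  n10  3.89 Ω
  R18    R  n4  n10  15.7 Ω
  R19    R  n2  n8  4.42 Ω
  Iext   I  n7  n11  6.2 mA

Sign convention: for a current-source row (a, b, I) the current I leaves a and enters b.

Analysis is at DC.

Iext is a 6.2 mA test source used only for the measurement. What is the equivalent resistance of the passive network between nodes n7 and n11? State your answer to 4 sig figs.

Element admittances at DC:
  Y(R1) = 0.0001767 S between n4,n6
  Y(R2) = 0.05814 S between n8,n6
  Y(R3) = 0.008621 S between n1,n10
  Y(R4) = 0.03205 S between n1,n5
  Y(R5) = 0.1486 S between n2,n3
  Y(R6) = 0.1869 S between n6,n7
  Y(R7) = 0.007812 S between n6,n7
  Y(R8) = 0.09091 S between n3,n2
  Y(R9) = 0.0002577 S between n7,n0
  Y(R10) = 0.002088 S between n8,n11
  Y(R11) = 0.1543 S between n2,n11
  Y(R12) = 0.001114 S between n1,n8
  Y(R13) = 0.001294 S between n3,n0
  Y(R14) = 0.01403 S between n9,n2
  Y(R15) = 0.0002681 S between n9,n5
  Y(R16) = 0.002532 S between n1,n0
  Y(R17) = 0.2571 S between n7,n10
  Y(R18) = 0.06369 S between n4,n10
  Y(R19) = 0.2262 S between n2,n8
  Iext: injects 0.0062 A into n11 (from n7)
Assemble and solve the 11×11 MNA system:
  V(n1)=-0.03888  V(n2)=0.09021  V(n3)=0.08972  V(n4)=-0.06742  V(n5)=-0.03783  V(n6)=-0.03802  V(n7)=-0.06848  V(n8)=0.06407  V(n9)=0.08781  V(n10)=-0.06750  V(n11)=0.1295

R_eq = 31.93 Ω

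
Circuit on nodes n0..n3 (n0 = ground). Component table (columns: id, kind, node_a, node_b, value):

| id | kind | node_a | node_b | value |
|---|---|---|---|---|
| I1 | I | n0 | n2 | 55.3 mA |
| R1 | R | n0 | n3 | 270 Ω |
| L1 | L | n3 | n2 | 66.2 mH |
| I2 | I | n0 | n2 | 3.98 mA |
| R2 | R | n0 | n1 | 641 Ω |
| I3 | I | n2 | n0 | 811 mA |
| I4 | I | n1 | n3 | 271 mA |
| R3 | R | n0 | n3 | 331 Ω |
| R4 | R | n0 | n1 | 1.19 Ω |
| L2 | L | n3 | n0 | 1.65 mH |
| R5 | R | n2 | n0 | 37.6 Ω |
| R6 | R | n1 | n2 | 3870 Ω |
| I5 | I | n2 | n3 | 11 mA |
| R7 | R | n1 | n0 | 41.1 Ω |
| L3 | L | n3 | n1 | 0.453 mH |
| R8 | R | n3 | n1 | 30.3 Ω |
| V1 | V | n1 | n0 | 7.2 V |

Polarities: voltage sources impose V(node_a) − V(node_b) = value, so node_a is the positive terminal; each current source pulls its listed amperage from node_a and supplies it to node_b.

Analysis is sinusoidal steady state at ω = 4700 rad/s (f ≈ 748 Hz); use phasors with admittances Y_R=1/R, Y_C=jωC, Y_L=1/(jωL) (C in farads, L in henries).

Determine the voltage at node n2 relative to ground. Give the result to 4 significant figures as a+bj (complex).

-27.80-3.986j V

Apply KCL at each of the 3 non-ground nodes and solve the resulting linear system.
Node n1: branches {R2, I4, R4, R6, R7, L3, R8, V1} → V_1 = 7.200+0.000j
Node n2: branches {I1, L1, I2, I3, R5, R6, I5} → V_2 = -27.80-3.986j
Node n3: branches {R1, L1, I4, R3, L2, I5, L3, R8} → V_3 = 5.502+0.4789j
Source currents: i(V1)=-6.348+0.8123j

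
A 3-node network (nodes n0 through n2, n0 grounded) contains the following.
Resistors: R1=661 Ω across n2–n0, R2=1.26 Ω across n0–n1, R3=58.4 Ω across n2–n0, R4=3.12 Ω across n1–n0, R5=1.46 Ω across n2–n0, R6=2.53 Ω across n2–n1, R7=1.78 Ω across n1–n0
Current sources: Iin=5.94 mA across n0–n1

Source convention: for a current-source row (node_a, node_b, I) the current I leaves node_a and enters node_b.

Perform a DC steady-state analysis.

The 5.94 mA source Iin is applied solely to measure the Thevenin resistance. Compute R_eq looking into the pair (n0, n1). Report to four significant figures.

R_eq = 0.5184 Ω

MNA unknowns: 2 node voltages V₁..V_2
R1: Y=0.001513 on G[2,0]
R2: Y=0.7937 on G[0,1]
R3: Y=0.01712 on G[2,0]
R4: Y=0.3205 on G[1,0]
R5: Y=0.6849 on G[2,0]
R6: Y=0.3953 on G[2,1]
R7: Y=0.5618 on G[1,0]
Iin: z[0]−=0.00594, z[1]+=0.00594
solve → V1=0.003079, V2=0.001108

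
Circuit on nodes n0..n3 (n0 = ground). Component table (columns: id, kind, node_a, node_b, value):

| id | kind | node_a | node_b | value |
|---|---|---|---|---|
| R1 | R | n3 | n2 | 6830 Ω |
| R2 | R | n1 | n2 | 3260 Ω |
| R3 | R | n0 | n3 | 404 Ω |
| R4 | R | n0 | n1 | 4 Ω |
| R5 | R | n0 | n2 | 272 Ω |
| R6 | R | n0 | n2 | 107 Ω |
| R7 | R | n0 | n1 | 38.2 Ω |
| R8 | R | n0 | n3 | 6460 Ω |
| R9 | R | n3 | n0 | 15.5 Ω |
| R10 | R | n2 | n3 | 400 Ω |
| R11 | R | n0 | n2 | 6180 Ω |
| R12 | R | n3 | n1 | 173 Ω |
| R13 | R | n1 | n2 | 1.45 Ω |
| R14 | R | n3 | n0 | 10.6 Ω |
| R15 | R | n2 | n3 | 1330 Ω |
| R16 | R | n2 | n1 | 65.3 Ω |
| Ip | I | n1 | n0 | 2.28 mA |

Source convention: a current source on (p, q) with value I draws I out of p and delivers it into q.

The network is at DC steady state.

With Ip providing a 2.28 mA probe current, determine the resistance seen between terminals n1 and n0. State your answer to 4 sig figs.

R_eq = 3.359 Ω

Element admittances at DC:
  Y(R1) = 0.0001464 S between n3,n2
  Y(R2) = 0.0003067 S between n1,n2
  Y(R3) = 0.002475 S between n0,n3
  Y(R4) = 0.2500 S between n0,n1
  Y(R5) = 0.003676 S between n0,n2
  Y(R6) = 0.009346 S between n0,n2
  Y(R7) = 0.02618 S between n0,n1
  Y(R8) = 0.0001548 S between n0,n3
  Y(R9) = 0.06452 S between n3,n0
  Y(R10) = 0.002500 S between n2,n3
  Y(R11) = 0.0001618 S between n0,n2
  Y(R12) = 0.005780 S between n3,n1
  Y(R13) = 0.6897 S between n1,n2
  Y(R14) = 0.09434 S between n3,n0
  Y(R15) = 0.0007519 S between n2,n3
  Y(R16) = 0.01531 S between n2,n1
  Ip: injects 0.00228 A into n0 (from n1)
Assemble and solve the 3×3 MNA system:
  V(n1)=-0.007659  V(n2)=-0.007485  V(n3)=-0.0004085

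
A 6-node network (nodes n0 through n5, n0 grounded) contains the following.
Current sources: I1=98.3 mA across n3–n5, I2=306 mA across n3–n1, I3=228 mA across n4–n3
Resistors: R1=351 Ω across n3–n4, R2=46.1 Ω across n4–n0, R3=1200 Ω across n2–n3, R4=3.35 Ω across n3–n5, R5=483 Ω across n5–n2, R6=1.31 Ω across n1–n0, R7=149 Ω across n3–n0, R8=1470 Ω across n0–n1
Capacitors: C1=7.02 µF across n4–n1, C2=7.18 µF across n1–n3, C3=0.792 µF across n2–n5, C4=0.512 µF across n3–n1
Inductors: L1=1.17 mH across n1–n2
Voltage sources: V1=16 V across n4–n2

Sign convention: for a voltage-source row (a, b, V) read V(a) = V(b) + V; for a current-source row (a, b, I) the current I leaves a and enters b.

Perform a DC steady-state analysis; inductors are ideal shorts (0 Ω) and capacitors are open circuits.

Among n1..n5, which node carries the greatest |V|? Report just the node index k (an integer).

MNA unknowns: 5 node voltages V₁..V_5 plus 2 source currents (L1, V1)
I1: z[3]−=0.0983, z[5]+=0.0983
R1: Y=0.002849 on G[3,4]
C1: Y=0.000 on G[4,1]
R2: Y=0.02169 on G[4,0]
R3: Y=0.0008333 on G[2,3]
R4: Y=0.2985 on G[3,5]
L1: row V1−V2=0, i_L1 at 1,2
I2: z[3]−=0.306, z[1]+=0.306
C2: Y=0.000 on G[1,3]
C3: Y=0.000 on G[2,5]
R5: Y=0.002070 on G[5,2]
R6: Y=0.7634 on G[1,0]
R7: Y=0.006711 on G[3,0]
C4: Y=0.000 on G[3,1]
I3: z[4]−=0.228, z[3]+=0.228
R8: Y=0.0006803 on G[0,1]
V1: row V4−V2=16, i_V1 at 4,2
solve → V1=-0.4174, V2=-0.4174, V3=-2.850, V4=15.58, V5=-2.507
aux → i_L1=0.6249, i_V1=-0.6185

4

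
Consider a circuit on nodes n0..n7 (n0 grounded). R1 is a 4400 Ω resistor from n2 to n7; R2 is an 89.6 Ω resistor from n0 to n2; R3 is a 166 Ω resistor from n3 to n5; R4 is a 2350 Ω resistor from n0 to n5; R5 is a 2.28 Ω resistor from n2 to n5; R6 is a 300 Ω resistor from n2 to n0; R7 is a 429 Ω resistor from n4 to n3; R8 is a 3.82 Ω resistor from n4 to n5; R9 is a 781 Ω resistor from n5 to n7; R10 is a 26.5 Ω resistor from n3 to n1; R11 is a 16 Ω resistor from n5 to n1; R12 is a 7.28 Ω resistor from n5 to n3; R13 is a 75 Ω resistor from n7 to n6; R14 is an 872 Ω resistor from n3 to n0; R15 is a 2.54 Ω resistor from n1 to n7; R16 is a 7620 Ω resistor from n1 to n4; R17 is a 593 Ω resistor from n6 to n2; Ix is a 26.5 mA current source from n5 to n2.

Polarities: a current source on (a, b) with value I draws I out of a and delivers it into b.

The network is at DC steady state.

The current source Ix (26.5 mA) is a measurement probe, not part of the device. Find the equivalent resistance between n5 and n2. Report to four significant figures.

R_eq = 2.264 Ω

Apply KCL at each of the 7 non-ground nodes and solve the resulting linear system.
Node n1: branches {R10, R11, R15, R16} → V_1 = -0.05296
Node n2: branches {R1, R2, R5, R6, R17, Ix} → V_2 = 0.005830
Node n3: branches {R3, R7, R10, R12, R14} → V_3 = -0.05358
Node n4: branches {R7, R8, R16} → V_4 = -0.05416
Node n5: branches {R3, R4, R5, R8, R9, R11, R12, Ix} → V_5 = -0.05417
Node n6: branches {R13, R17} → V_6 = -0.04614
Node n7: branches {R1, R9, R13, R15} → V_7 = -0.05271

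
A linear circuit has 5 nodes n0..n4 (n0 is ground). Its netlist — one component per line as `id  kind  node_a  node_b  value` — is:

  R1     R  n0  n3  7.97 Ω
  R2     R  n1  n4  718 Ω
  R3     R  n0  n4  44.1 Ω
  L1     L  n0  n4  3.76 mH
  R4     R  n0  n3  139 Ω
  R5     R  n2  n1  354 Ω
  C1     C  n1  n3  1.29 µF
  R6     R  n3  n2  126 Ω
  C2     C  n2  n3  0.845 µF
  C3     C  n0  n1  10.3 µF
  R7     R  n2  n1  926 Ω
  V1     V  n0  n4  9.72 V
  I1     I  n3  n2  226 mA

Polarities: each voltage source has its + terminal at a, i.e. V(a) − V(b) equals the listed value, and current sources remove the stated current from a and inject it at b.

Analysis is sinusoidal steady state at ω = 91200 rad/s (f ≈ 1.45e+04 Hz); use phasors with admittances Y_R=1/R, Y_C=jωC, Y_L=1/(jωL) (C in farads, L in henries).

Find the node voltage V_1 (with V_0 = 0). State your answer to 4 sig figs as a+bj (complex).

Apply KCL at each of the 4 non-ground nodes and solve the resulting linear system.
Node n1: branches {R2, R5, C1, C3, R7} → V_1 = -0.008079+0.01742j
Node n2: branches {R5, R6, C2, R7, I1} → V_2 = 0.4594-2.807j
Node n3: branches {R1, R4, C1, R6, C2, I1} → V_3 = 0.02136+0.05702j
Node n4: branches {R2, R3, L1, V1} → V_4 = -9.720+0.000j
Source currents: i(V1)=-0.2339+0.02832j

-0.008079+0.01742j V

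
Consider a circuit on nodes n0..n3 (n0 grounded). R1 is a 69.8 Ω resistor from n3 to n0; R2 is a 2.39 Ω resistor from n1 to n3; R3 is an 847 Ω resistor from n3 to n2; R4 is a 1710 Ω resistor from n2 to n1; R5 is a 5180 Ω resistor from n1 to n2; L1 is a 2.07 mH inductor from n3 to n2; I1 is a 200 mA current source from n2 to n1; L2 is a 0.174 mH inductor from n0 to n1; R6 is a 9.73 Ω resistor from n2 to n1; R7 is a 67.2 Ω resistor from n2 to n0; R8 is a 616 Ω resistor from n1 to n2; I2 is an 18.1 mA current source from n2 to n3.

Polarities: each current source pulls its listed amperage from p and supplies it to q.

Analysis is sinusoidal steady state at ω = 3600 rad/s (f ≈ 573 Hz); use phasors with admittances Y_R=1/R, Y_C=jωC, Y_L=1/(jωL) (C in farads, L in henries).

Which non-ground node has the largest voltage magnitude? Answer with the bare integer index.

Apply KCL at each of the 3 non-ground nodes and solve the resulting linear system.
Node n1: branches {R2, R4, R5, I1, L2, R6, R8} → V_1 = -0.004459+0.009978j
Node n2: branches {R3, R4, R5, L1, I1, R6, R7, R8, I2} → V_2 = -0.8464-0.6686j
Node n3: branches {R1, R2, R3, L1, I2} → V_3 = -0.2328+0.1976j

2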